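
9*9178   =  82602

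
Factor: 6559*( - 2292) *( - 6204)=93266146512 = 2^4 * 3^2*7^1*11^1*47^1 * 191^1*937^1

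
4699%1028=587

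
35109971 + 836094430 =871204401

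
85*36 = 3060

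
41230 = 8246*5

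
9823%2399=227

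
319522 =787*406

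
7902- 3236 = 4666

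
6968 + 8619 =15587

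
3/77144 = 3/77144 = 0.00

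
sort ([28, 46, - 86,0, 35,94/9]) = [-86,0, 94/9, 28, 35,46]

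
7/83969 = 7/83969 = 0.00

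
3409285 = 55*61987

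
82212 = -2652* (-31 ) 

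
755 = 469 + 286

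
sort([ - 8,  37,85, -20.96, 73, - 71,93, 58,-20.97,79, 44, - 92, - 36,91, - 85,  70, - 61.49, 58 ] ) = [- 92, - 85 ,  -  71,-61.49, - 36,-20.97, - 20.96, - 8,37,44,58,58,70, 73, 79,85,91, 93]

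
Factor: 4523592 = 2^3*3^1*188483^1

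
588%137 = 40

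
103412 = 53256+50156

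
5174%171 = 44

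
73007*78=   5694546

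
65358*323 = 21110634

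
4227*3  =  12681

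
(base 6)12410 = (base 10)1878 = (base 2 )11101010110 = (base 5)30003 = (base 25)303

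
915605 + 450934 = 1366539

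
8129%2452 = 773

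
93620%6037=3065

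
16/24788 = 4/6197 = 0.00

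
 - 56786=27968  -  84754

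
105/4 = 105/4 =26.25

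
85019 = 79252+5767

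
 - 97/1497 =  - 97/1497 = -0.06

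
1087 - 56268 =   -  55181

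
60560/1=60560 = 60560.00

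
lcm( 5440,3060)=48960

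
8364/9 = 929 + 1/3= 929.33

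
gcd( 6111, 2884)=7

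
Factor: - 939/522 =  - 313/174 = -  2^(  -  1 )*3^( - 1)*29^ ( - 1)*313^1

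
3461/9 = 384 + 5/9 = 384.56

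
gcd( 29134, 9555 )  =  7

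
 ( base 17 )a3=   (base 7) 335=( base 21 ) 85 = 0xAD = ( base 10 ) 173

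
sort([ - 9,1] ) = [ - 9, 1]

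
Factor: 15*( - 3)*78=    - 3510 = - 2^1* 3^3*5^1 *13^1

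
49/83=49/83= 0.59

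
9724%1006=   670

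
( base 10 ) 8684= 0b10000111101100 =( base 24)F1K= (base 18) 18e8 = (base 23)G9D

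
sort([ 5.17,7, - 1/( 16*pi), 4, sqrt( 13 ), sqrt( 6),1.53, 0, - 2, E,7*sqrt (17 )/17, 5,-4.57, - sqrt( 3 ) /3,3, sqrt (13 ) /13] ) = [ - 4.57, - 2,-sqrt ( 3)/3, - 1/(16*pi), 0, sqrt( 13 )/13, 1.53, 7*sqrt( 17 )/17, sqrt(6), E  ,  3 , sqrt( 13 ), 4, 5,5.17,7 ]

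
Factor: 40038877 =47^1 * 851891^1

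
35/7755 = 7/1551 = 0.00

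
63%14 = 7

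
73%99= 73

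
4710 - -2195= 6905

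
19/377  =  19/377  =  0.05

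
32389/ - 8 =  - 4049 + 3/8 = -  4048.62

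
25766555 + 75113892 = 100880447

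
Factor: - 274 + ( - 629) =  -3^1*7^1*43^1 = - 903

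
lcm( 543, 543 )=543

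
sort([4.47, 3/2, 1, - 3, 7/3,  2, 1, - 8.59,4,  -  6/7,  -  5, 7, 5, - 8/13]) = [ - 8.59, - 5,-3,-6/7 , - 8/13 , 1,1, 3/2,2,7/3, 4,4.47, 5 , 7 ]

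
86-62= 24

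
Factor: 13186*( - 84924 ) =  - 2^3*3^2*7^1*19^1 * 337^1*347^1 =-1119807864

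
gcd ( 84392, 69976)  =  8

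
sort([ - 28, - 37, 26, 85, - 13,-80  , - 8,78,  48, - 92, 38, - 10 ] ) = [ -92, - 80, - 37, - 28 , - 13, - 10 , - 8, 26,38,  48 , 78,85]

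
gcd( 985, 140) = 5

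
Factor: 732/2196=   1/3 = 3^(  -  1 )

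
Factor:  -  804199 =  - 11^1*29^1*2521^1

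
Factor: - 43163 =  - 17^1 * 2539^1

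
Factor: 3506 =2^1 * 1753^1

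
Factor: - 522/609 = -2^1*3^1*7^( - 1) =- 6/7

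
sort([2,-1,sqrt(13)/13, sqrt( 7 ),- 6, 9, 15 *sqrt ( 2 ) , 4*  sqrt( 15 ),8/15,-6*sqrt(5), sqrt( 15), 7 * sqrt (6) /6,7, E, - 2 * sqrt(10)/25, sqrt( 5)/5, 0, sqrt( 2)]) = [  -  6*sqrt( 5 ), - 6, - 1,-2*sqrt( 10 )/25,0, sqrt( 13)/13, sqrt( 5) /5,  8/15, sqrt ( 2), 2,sqrt( 7), E,7*sqrt( 6) /6, sqrt(15)  ,  7 , 9,  4* sqrt(15),  15*sqrt( 2)]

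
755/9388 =755/9388 = 0.08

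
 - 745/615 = -149/123 = - 1.21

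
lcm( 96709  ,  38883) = 3771651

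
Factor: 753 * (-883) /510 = -2^(- 1)*5^( - 1) * 17^( - 1)*251^1 * 883^1 = - 221633/170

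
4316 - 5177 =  - 861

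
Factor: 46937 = 11^1*17^1*251^1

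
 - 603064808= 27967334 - 631032142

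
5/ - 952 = -5/952 = - 0.01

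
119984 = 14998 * 8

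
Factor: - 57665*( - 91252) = 2^2*5^1*7^1*19^1*607^1*  3259^1 = 5262046580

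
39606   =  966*41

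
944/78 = 12+4/39 = 12.10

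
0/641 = 0 =0.00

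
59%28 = 3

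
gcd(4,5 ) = 1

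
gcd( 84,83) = 1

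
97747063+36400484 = 134147547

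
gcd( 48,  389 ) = 1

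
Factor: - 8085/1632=  -  2^(-5 )*  5^1*7^2*11^1*17^(-1 ) = - 2695/544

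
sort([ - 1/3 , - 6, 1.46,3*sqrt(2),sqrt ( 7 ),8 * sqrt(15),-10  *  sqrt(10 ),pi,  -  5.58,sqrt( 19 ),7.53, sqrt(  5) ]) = [-10*sqrt( 10 ), -6, - 5.58,- 1/3,1.46,  sqrt( 5) , sqrt( 7),pi,3 * sqrt(2 ),sqrt (19 ),7.53, 8*sqrt(15 ) ]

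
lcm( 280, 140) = 280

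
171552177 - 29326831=142225346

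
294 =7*42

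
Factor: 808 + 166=974  =  2^1*487^1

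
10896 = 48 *227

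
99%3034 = 99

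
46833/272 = 172 + 49/272 = 172.18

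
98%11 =10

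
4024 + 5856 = 9880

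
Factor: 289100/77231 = 2^2 *5^2*7^1*11^( - 1 )*17^( - 1) = 700/187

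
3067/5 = 613+2/5 = 613.40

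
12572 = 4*3143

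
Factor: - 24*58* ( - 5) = 2^4*3^1*5^1*29^1 = 6960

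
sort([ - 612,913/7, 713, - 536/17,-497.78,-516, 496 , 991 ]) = [ - 612, - 516,-497.78, - 536/17,913/7, 496, 713,991]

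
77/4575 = 77/4575 = 0.02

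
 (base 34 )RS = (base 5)12241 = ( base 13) 57a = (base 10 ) 946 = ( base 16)3B2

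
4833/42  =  1611/14= 115.07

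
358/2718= 179/1359  =  0.13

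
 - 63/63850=  -  1 + 63787/63850 = - 0.00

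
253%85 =83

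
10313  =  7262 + 3051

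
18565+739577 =758142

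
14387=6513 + 7874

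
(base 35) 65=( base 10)215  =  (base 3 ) 21222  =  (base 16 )D7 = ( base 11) 186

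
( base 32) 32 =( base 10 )98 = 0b1100010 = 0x62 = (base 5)343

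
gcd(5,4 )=1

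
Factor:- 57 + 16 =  - 41^1= -  41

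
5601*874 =4895274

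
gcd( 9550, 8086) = 2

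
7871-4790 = 3081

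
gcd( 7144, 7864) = 8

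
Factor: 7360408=2^3 * 11^1*83641^1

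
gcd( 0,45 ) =45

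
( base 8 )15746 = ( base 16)1BE6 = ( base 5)212032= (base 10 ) 7142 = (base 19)10EH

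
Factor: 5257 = 7^1*751^1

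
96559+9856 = 106415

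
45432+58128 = 103560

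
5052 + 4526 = 9578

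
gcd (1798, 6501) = 1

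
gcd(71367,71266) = 1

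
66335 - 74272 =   -  7937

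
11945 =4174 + 7771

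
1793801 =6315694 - 4521893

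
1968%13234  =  1968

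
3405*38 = 129390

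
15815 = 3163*5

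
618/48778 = 309/24389 = 0.01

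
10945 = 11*995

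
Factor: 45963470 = 2^1*5^1*7^2*19^1 * 4937^1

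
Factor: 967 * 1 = 967 = 967^1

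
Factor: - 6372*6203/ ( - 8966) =2^1*3^3* 59^1 * 4483^( - 1)*6203^1 = 19762758/4483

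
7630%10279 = 7630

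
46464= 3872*12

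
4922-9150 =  - 4228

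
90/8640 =1/96 = 0.01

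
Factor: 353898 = 2^1*3^2*19661^1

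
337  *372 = 125364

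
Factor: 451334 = 2^1 * 13^1 * 17359^1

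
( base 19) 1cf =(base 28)LG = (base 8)1134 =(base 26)n6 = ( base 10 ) 604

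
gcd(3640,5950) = 70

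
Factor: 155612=2^2*38903^1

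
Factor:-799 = -17^1*47^1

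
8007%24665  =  8007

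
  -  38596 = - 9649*4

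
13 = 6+7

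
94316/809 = 116 + 472/809 = 116.58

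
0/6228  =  0 = 0.00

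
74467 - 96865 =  - 22398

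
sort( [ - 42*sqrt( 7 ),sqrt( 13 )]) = [ - 42*sqrt(7 ),sqrt( 13 ) ]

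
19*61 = 1159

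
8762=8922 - 160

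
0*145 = 0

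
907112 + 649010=1556122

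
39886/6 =19943/3 = 6647.67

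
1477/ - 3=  - 493 + 2/3 = - 492.33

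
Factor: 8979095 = 5^1 * 223^1*8053^1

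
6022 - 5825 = 197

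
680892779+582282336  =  1263175115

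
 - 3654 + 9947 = 6293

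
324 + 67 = 391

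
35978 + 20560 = 56538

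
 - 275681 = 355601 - 631282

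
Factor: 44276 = 2^2*11069^1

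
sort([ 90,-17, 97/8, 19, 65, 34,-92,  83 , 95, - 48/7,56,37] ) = [  -  92,-17,-48/7,  97/8, 19,34,  37,56,65,83,90, 95 ]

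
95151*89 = 8468439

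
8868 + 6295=15163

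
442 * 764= 337688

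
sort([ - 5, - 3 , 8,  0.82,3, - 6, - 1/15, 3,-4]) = [ - 6,  -  5,- 4 , - 3,-1/15,0.82,3, 3, 8 ]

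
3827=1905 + 1922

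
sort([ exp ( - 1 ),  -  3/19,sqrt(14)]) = [-3/19,exp(-1 ),sqrt( 14 )]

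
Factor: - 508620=-2^2* 3^1 * 5^1*7^2*173^1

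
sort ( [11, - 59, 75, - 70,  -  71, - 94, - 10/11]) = [ - 94,-71, - 70,  -  59,- 10/11, 11 , 75]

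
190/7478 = 95/3739=0.03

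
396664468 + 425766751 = 822431219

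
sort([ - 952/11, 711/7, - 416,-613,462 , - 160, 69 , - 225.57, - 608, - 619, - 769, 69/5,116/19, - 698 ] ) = [ - 769, - 698, - 619, - 613,-608, - 416, - 225.57, - 160, -952/11,116/19, 69/5, 69,711/7,462]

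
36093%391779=36093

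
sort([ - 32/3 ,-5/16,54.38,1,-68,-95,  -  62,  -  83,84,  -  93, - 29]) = [ - 95, - 93,-83,-68, - 62, - 29, - 32/3, - 5/16,1, 54.38, 84 ] 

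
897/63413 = 897/63413=   0.01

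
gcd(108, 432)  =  108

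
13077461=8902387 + 4175074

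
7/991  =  7/991 = 0.01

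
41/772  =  41/772=0.05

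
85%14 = 1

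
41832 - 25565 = 16267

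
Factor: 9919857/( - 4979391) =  - 17^1 *194507^1*1659797^( - 1) = - 3306619/1659797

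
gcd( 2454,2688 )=6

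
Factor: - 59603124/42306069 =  - 2^2*7^1*13^(- 1)*709561^1*1084771^( - 1) =-19867708/14102023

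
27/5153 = 27/5153  =  0.01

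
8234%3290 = 1654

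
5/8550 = 1/1710 = 0.00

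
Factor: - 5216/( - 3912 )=2^2*3^( - 1 )=4/3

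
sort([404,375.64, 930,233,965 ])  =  [233,375.64,404,930  ,  965 ]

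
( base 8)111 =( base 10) 73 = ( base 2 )1001001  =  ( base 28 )2H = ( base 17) 45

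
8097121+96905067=105002188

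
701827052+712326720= 1414153772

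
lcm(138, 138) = 138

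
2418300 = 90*26870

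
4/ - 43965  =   - 1  +  43961/43965 = - 0.00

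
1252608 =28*44736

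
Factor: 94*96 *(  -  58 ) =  - 523392 = - 2^7 * 3^1*29^1 * 47^1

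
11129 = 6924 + 4205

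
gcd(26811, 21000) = 3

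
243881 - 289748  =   - 45867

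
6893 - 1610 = 5283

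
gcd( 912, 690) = 6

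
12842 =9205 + 3637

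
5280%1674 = 258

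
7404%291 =129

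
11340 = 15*756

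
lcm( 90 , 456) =6840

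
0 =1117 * 0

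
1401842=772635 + 629207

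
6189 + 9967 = 16156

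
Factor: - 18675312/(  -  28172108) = 4668828/7043027  =  2^2*3^1 * 29^( - 1 ) * 67^1* 5807^1 * 242863^( - 1)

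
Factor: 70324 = 2^2 * 17581^1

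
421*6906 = 2907426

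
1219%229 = 74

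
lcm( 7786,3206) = 54502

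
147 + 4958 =5105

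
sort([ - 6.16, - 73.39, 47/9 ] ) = [  -  73.39,-6.16, 47/9] 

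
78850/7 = 11264 + 2/7 = 11264.29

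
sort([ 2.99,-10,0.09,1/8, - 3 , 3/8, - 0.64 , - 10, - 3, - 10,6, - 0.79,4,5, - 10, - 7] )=[ - 10, - 10, - 10, - 10, - 7,-3,-3,-0.79, -0.64, 0.09, 1/8 , 3/8,2.99,4,5, 6]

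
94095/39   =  31365/13 = 2412.69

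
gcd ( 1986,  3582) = 6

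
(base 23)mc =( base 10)518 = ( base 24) LE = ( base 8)1006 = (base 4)20012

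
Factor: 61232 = 2^4*43^1 * 89^1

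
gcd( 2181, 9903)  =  3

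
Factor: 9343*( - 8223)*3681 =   -  3^3 * 409^1*2741^1*9343^1 = -  282801987009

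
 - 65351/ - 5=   65351/5 = 13070.20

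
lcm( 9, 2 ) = 18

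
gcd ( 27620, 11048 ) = 5524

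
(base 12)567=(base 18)287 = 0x31F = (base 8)1437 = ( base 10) 799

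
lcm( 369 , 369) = 369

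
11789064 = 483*24408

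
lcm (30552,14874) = 1130424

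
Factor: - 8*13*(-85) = 2^3*5^1*13^1*17^1  =  8840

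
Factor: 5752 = 2^3*719^1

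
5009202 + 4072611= 9081813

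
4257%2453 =1804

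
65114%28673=7768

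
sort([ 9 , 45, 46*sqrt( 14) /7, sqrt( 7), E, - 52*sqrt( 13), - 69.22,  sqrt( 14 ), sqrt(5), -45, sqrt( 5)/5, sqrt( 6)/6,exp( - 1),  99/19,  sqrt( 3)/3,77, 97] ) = [ - 52*sqrt( 13 ), - 69.22, - 45 , exp( - 1), sqrt(6) /6,  sqrt( 5)/5, sqrt ( 3) /3, sqrt(5 ), sqrt(7 ), E,sqrt( 14), 99/19 , 9, 46*sqrt( 14)/7,45, 77,97]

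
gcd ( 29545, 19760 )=95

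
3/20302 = 3/20302= 0.00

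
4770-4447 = 323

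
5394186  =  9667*558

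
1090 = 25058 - 23968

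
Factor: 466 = 2^1*233^1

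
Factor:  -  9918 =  - 2^1* 3^2*19^1 * 29^1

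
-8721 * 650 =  - 5668650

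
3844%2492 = 1352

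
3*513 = 1539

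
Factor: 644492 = 2^2*161123^1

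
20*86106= 1722120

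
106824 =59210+47614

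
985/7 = 985/7 = 140.71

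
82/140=41/70 = 0.59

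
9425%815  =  460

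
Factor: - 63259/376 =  - 2^( - 3)*7^2*47^( - 1 )*1291^1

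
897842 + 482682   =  1380524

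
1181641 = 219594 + 962047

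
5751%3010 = 2741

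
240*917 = 220080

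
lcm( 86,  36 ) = 1548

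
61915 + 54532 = 116447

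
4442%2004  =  434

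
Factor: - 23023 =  -7^1*11^1 * 13^1*23^1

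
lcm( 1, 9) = 9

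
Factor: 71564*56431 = 2^2*17891^1 * 56431^1 = 4038428084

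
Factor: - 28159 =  - 29^1*971^1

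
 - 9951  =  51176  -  61127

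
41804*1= 41804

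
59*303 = 17877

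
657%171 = 144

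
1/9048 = 1/9048 = 0.00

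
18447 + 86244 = 104691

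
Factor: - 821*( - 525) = 431025 =3^1 *5^2 *7^1*821^1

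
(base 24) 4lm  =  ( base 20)71A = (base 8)5416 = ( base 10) 2830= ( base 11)2143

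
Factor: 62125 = 5^3*7^1*71^1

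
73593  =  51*1443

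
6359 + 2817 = 9176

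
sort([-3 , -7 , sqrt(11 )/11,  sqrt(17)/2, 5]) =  [ - 7, - 3,  sqrt(11 ) /11,  sqrt ( 17 ) /2,5] 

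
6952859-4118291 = 2834568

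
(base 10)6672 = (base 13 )3063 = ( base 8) 15020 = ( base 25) AGM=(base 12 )3A40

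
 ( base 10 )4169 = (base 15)137e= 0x1049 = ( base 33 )3RB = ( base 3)12201102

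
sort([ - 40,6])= [  -  40,6]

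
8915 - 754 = 8161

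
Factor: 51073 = 11^1*4643^1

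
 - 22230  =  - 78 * 285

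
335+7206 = 7541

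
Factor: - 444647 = -7^1*63521^1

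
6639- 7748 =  - 1109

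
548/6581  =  548/6581 = 0.08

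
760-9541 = -8781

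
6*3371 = 20226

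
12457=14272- 1815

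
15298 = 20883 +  - 5585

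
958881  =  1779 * 539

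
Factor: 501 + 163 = 2^3 * 83^1= 664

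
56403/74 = 762 + 15/74=762.20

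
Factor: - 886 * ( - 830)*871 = 640515980 = 2^2*5^1*13^1*67^1 * 83^1*443^1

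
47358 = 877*54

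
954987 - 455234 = 499753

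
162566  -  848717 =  - 686151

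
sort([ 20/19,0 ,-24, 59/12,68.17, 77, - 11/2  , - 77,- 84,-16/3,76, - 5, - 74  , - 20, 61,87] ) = [ - 84, - 77,-74, - 24,  -  20 ,- 11/2, - 16/3, - 5,0, 20/19,59/12, 61,68.17,76 , 77,87]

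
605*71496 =43255080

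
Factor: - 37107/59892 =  - 2^( - 2)*3^1 * 19^1*23^ ( - 1) = - 57/92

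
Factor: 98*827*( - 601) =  - 48708646   =  - 2^1*7^2*601^1*827^1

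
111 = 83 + 28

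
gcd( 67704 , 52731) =651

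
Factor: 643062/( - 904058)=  - 3^1*7^1*19^( - 1 )*37^( - 1 )* 61^1*251^1*643^(  -  1) = - 321531/452029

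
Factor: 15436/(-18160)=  - 17/20=- 2^( -2)*5^(-1 )*17^1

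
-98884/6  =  -49442/3  =  -  16480.67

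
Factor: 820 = 2^2*5^1*41^1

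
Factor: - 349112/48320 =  - 2^( - 3 )*5^( - 1)*17^2  =  - 289/40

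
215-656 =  - 441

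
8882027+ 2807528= 11689555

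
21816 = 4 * 5454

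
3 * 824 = 2472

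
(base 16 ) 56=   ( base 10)86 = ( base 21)42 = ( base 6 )222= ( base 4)1112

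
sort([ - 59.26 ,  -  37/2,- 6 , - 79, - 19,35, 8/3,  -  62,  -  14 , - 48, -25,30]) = [ - 79,  -  62, - 59.26, - 48,-25, - 19, - 37/2,- 14, - 6,8/3,30,35 ]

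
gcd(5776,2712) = 8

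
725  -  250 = 475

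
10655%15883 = 10655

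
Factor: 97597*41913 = 4090583061 = 3^2*17^1*4657^1 * 5741^1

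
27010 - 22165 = 4845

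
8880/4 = 2220 = 2220.00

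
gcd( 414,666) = 18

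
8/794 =4/397=0.01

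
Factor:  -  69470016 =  - 2^6 * 3^1*7^1*11^1*37^1*127^1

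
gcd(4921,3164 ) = 7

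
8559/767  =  11+122/767=   11.16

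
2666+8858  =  11524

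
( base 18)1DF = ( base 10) 573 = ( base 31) if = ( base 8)1075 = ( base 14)2cd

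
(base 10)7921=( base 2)1111011110001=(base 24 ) di1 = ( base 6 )100401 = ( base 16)1EF1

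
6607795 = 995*6641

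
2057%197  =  87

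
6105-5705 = 400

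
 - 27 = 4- 31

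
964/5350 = 482/2675 = 0.18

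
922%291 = 49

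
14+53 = 67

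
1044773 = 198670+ 846103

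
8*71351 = 570808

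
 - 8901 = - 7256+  - 1645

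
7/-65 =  - 7/65 = -  0.11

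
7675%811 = 376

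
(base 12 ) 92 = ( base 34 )38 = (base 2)1101110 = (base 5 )420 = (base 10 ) 110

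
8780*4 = 35120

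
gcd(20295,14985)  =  45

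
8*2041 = 16328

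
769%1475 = 769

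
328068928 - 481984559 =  - 153915631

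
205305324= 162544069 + 42761255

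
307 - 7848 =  - 7541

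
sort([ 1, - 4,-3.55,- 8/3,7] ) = [ - 4,-3.55 ,-8/3,1,7]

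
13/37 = 13/37 = 0.35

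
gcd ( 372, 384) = 12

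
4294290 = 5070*847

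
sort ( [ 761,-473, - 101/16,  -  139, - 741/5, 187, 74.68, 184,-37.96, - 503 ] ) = [ - 503 , - 473, - 741/5, - 139,-37.96, - 101/16,74.68, 184,187 , 761] 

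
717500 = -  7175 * ( -100 ) 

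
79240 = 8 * 9905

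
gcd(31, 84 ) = 1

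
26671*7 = 186697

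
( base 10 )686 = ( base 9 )842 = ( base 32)LE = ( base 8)1256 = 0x2ae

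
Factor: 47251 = 47251^1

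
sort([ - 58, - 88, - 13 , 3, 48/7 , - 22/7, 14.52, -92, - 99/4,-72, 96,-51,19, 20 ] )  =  [ - 92, - 88, - 72 , - 58, - 51, - 99/4, - 13, - 22/7, 3, 48/7, 14.52,19,20, 96] 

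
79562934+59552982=139115916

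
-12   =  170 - 182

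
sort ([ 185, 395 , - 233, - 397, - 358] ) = [ - 397, - 358, - 233,185, 395]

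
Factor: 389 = 389^1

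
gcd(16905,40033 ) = 49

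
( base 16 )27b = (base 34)IN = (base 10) 635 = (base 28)MJ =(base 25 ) 10A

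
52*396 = 20592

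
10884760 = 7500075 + 3384685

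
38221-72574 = - 34353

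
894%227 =213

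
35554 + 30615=66169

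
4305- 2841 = 1464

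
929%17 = 11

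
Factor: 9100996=2^2 * 431^1 * 5279^1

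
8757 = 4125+4632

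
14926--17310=32236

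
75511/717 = 105 + 226/717 =105.32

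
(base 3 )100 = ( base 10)9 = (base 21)9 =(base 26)9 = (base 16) 9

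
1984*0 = 0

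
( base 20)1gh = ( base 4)23201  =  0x2e1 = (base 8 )1341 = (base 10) 737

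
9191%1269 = 308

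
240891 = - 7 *( - 34413)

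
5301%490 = 401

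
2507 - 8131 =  - 5624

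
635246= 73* 8702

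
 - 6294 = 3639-9933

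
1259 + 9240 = 10499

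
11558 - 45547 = -33989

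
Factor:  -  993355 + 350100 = -5^1*127^1*1013^1 = -643255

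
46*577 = 26542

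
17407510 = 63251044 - 45843534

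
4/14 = 2/7= 0.29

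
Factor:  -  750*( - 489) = 366750= 2^1*3^2*5^3*163^1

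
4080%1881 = 318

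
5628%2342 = 944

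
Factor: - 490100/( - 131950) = 26/7 = 2^1*7^(  -  1)*13^1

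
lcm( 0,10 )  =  0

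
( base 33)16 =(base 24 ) 1f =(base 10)39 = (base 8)47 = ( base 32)17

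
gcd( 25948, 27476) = 4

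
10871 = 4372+6499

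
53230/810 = 65 + 58/81 = 65.72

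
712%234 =10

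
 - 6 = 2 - 8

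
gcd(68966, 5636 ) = 2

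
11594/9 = 11594/9 =1288.22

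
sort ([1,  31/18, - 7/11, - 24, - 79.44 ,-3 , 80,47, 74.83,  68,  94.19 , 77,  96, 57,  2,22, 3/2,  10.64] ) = [ - 79.44, - 24, - 3, - 7/11, 1,3/2,31/18,2,  10.64,22, 47,57,  68,74.83,77,80 , 94.19,96]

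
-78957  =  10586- 89543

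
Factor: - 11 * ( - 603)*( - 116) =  -769428 = - 2^2*3^2*11^1*29^1*67^1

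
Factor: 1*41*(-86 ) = -3526 = - 2^1 * 41^1*43^1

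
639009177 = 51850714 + 587158463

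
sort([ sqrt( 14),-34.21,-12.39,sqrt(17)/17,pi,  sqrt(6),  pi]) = [ - 34.21, - 12.39,sqrt( 17)/17, sqrt ( 6 ), pi, pi,sqrt(14) ] 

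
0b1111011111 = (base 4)33133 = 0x3DF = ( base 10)991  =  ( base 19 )2e3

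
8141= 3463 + 4678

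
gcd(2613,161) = 1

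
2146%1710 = 436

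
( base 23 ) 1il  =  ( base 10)964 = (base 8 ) 1704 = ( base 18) 2ha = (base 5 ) 12324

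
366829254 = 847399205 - 480569951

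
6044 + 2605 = 8649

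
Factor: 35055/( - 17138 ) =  - 45/22 = - 2^( - 1 ) * 3^2*5^1* 11^(- 1 ) 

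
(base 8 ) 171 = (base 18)6D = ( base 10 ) 121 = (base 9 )144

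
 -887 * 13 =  - 11531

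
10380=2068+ 8312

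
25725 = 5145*5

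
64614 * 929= 60026406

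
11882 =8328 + 3554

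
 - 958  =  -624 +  - 334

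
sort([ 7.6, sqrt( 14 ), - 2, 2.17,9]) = [ - 2,2.17, sqrt( 14),7.6, 9]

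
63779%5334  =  5105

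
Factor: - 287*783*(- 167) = 3^3*7^1*29^1*41^1*167^1 =37528407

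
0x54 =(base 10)84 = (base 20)44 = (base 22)3I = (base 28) 30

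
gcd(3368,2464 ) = 8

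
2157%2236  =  2157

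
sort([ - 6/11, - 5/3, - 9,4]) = [ - 9 , - 5/3, -6/11,4] 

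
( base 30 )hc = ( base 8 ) 1012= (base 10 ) 522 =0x20a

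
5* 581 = 2905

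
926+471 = 1397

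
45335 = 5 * 9067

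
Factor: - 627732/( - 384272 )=477/292 = 2^( - 2)*3^2*53^1*73^( - 1 ) 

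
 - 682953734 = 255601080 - 938554814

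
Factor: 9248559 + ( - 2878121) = 6370438 = 2^1*31^1 * 37^1*2777^1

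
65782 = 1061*62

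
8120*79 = 641480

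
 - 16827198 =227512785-244339983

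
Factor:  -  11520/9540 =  - 2^6*53^(  -  1) = - 64/53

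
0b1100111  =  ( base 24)47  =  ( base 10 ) 103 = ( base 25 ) 43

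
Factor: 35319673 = 593^1*59561^1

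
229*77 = 17633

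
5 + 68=73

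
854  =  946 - 92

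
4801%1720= 1361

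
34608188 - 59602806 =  - 24994618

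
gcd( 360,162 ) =18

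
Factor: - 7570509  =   - 3^1*2523503^1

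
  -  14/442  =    -  1 + 214/221 = - 0.03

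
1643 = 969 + 674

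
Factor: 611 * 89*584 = 2^3 * 13^1 * 47^1*73^1*89^1 = 31757336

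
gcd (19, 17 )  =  1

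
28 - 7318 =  - 7290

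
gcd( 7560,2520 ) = 2520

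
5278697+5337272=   10615969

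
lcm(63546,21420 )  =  1906380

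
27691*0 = 0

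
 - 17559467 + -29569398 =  - 47128865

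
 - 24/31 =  - 24/31 = - 0.77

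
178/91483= 178/91483 = 0.00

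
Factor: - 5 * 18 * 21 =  - 2^1*3^3*5^1*7^1 = - 1890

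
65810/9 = 7312 + 2/9 = 7312.22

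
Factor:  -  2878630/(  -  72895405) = 2^1*11^( - 1 )*17^( - 1 )*53^( - 1 )* 1471^( - 1)*287863^1 = 575726/14579081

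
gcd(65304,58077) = 9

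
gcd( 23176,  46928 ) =8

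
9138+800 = 9938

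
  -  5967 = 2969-8936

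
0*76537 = 0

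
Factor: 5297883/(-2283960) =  - 2^( - 3 )  *  5^( - 1)*7^( - 1 ) * 499^1*2719^( - 1 )*3539^1 = - 1765961/761320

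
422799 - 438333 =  - 15534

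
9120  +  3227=12347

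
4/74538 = 2/37269 = 0.00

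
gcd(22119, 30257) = 1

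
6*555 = 3330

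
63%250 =63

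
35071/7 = 5010 + 1/7 = 5010.14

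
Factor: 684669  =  3^1*228223^1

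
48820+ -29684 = 19136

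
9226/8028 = 1  +  599/4014 = 1.15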